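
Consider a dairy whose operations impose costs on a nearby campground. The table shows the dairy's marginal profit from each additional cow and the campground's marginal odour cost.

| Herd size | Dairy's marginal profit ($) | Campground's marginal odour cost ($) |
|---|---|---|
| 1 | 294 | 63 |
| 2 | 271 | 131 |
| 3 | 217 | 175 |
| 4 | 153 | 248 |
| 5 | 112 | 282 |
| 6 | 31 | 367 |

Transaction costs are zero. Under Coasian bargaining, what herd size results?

Bargaining reaches the level where marginal profit last exceeds marginal odour cost.
That holds through level 3 (217 ≥ 175) but not at 4 (153 < 248).

3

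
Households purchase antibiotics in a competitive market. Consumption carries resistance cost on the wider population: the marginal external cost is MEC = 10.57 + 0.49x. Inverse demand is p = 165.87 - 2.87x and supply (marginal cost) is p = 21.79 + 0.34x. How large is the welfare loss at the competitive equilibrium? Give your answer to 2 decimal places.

DWL = 143.29

Market equilibrium (private): 21.79 + 0.34x = 165.87 - 2.87x → x_m = 44.8847.
Social marginal benefit = demand − MEC = 155.30 - 3.36x.
Set SMB = MC: 155.30 - 3.36x = 21.79 + 0.34x → x* = 36.0838.
Height of the DWL triangle at x_m is MC(x_m) − SMB(x_m) = MEC(x_m) = 32.5635.
DWL = ½ × 8.8009 × 32.5635 = 143.2941.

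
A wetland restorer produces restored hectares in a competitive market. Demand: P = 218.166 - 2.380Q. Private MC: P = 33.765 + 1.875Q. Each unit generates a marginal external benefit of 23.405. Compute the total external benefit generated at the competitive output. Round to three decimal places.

Market equilibrium (private): 33.765 + 1.875Q = 218.166 - 2.380Q → Q_m = 43.3375.
Total external benefit = MEB × Q_m = 23.405 × 43.3375 = 1014.3142.

1014.314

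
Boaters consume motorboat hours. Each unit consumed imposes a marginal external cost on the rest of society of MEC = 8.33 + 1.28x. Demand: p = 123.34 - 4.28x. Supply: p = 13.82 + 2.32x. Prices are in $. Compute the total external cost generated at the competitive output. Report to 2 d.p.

$314.46

Market equilibrium (private): 13.82 + 2.32x = 123.34 - 4.28x → x_m = 16.5939.
Total external cost = ∫₀^{x_m} (8.33 + 1.28x) dx = 8.33×16.5939 + ½×1.28×16.5939² = 314.4560.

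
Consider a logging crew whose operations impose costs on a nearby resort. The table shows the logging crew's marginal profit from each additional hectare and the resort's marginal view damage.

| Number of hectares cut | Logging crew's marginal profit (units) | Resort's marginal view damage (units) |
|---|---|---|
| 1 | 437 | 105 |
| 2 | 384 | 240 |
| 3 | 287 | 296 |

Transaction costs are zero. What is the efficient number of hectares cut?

Bargaining reaches the level where marginal profit last exceeds marginal view damage.
That holds through level 2 (384 ≥ 240) but not at 3 (287 < 296).

2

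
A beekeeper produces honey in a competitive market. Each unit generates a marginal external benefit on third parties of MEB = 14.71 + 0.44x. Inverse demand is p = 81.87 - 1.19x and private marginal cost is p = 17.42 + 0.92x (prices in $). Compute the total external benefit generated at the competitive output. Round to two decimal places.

Market equilibrium (private): 17.42 + 0.92x = 81.87 - 1.19x → x_m = 30.5450.
Total external benefit = ∫₀^{x_m} (14.71 + 0.44x) dx = 14.71×30.5450 + ½×0.44×30.5450² = 654.5763.

$654.58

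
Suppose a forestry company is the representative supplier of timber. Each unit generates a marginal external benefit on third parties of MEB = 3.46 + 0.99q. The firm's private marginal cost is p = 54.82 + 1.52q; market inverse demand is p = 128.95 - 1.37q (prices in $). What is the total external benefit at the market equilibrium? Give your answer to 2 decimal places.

$414.44

Market equilibrium (private): 54.82 + 1.52q = 128.95 - 1.37q → q_m = 25.6505.
Total external benefit = ∫₀^{q_m} (3.46 + 0.99q) dq = 3.46×25.6505 + ½×0.99×25.6505² = 414.4351.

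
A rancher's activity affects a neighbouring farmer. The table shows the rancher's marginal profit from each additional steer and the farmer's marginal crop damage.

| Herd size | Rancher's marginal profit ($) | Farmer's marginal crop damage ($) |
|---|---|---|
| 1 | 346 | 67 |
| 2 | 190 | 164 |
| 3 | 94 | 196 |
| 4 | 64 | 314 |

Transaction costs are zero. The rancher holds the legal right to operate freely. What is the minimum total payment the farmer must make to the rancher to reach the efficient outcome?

$158

Left alone the rancher would choose level 4 (marginal profit stays positive).
Efficient level: k* = 2 (marginal profit ≥ marginal crop damage through 2).
The farmer must at least cover the rancher's forgone profit from cutting 4→2: 94 + 64 = 158.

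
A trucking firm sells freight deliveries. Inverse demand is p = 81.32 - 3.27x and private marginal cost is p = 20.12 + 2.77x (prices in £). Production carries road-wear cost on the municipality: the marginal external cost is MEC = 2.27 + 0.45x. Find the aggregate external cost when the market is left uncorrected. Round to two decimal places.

£46.10

Market equilibrium (private): 20.12 + 2.77x = 81.32 - 3.27x → x_m = 10.1325.
Total external cost = ∫₀^{x_m} (2.27 + 0.45x) dx = 2.27×10.1325 + ½×0.45×10.1325² = 46.1010.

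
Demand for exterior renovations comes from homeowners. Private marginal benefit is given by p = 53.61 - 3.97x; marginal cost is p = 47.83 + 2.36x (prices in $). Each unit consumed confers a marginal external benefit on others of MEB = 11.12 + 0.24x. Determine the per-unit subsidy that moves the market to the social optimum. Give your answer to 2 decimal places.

subsidy = $11.79 per unit

Social marginal benefit = demand + MEB = 64.73 - 3.73x.
Set SMB = MC: 64.73 - 3.73x = 47.83 + 2.36x → x* = 2.7750.
The Pigouvian subsidy equals MEB at x*: 11.12 + 0.24×2.7750 = 11.7860.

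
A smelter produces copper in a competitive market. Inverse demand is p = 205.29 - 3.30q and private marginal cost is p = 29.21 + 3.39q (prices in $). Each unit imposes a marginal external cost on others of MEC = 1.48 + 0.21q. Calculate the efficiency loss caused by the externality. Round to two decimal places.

Market equilibrium (private): 29.21 + 3.39q = 205.29 - 3.30q → q_m = 26.3199.
Social marginal cost = private MC + MEC = 30.69 + 3.60q.
Set SMC = demand: 30.69 + 3.60q = 205.29 - 3.30q → q* = 25.3043.
Height of the DWL triangle at q_m is SMC(q_m) − demand(q_m) = MEC(q_m) = 7.0072.
DWL = ½ × 1.0156 × 7.0072 = 3.5583.

DWL = $3.56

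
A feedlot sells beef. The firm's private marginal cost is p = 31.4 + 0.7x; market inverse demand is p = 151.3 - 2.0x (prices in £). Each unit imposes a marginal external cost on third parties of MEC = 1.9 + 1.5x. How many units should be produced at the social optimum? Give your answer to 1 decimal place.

Social marginal cost = private MC + MEC = 33.3 + 2.2x.
Set SMC = demand: 33.3 + 2.2x = 151.3 - 2.0x → x* = 28.0952.

x* = 28.1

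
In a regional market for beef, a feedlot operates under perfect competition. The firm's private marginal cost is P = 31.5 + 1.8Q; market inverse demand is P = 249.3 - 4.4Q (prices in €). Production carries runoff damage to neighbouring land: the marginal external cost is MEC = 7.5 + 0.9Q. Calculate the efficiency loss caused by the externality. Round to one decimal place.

Market equilibrium (private): 31.5 + 1.8Q = 249.3 - 4.4Q → Q_m = 35.1290.
Social marginal cost = private MC + MEC = 39.0 + 2.7Q.
Set SMC = demand: 39.0 + 2.7Q = 249.3 - 4.4Q → Q* = 29.6197.
The loss is the area between SMC and demand from Q* to Q_m; with linear curves that's a triangle of height MEC(Q_m).
DWL = ½ × 5.5093 × 39.1161 = 107.7512.

DWL = €107.8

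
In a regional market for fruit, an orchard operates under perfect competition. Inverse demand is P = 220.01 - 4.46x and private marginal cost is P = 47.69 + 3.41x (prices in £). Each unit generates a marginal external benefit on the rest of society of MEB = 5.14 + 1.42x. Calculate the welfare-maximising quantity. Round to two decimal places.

Social marginal cost = private MC − MEB = 42.55 + 1.99x.
Set SMC = demand: 42.55 + 1.99x = 220.01 - 4.46x → x* = 27.5132.

x* = 27.51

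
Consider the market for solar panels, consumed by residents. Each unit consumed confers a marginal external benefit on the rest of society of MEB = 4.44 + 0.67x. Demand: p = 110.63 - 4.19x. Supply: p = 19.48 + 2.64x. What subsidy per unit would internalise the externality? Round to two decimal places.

subsidy = 14.84 per unit

Social marginal benefit = demand + MEB = 115.07 - 3.52x.
Set SMB = MC: 115.07 - 3.52x = 19.48 + 2.64x → x* = 15.5179.
The Pigouvian subsidy equals MEB at x*: 4.44 + 0.67×15.5179 = 14.8370.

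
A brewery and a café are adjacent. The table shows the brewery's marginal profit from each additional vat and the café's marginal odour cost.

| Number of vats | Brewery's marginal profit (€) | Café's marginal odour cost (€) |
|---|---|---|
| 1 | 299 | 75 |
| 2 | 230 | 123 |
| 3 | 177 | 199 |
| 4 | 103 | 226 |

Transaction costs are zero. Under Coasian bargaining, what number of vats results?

2

Bargaining reaches the level where marginal profit last exceeds marginal odour cost.
That holds through level 2 (230 ≥ 123) but not at 3 (177 < 199).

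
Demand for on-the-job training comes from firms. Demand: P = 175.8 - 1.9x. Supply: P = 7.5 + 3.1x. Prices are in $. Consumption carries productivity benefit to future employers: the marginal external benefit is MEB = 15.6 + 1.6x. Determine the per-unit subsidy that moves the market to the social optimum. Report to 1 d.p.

Social marginal benefit = demand + MEB = 191.4 - 0.3x.
Set SMB = MC: 191.4 - 0.3x = 7.5 + 3.1x → x* = 54.0882.
The Pigouvian subsidy equals MEB at x*: 15.6 + 1.6×54.0882 = 102.1411.

subsidy = $102.1 per unit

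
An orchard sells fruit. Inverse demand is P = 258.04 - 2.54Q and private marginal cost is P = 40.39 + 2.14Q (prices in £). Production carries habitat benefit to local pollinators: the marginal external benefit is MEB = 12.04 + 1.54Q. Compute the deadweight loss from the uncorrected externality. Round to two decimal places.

Market equilibrium (private): 40.39 + 2.14Q = 258.04 - 2.54Q → Q_m = 46.5064.
Social marginal cost = private MC − MEB = 28.35 + 0.60Q.
Set SMC = demand: 28.35 + 0.60Q = 258.04 - 2.54Q → Q* = 73.1497.
The loss is the area between SMC and demand from Q* to Q_m; with linear curves that's a triangle of height MEB(Q_m).
DWL = ½ × 26.6433 × 83.6599 = 1114.4879.

DWL = £1114.49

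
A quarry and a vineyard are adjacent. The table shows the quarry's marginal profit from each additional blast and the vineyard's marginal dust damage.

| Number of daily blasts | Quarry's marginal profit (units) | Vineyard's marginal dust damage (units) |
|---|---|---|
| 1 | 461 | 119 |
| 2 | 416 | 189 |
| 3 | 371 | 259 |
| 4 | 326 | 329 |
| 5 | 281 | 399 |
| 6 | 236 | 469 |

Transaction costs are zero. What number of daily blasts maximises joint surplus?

Bargaining reaches the level where marginal profit last exceeds marginal dust damage.
That holds through level 3 (371 ≥ 259) but not at 4 (326 < 329).

3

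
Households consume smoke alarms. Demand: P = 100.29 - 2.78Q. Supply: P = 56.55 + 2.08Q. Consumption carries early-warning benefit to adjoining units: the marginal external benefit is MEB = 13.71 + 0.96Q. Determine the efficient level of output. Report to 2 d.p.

Q* = 14.73

Social marginal benefit = demand + MEB = 114.00 - 1.82Q.
Set SMB = MC: 114.00 - 1.82Q = 56.55 + 2.08Q → Q* = 14.7308.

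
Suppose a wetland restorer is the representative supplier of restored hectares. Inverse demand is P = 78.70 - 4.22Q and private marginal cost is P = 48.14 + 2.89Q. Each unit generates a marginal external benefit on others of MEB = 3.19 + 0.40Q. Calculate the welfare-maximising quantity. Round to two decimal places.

Q* = 5.03

Social marginal cost = private MC − MEB = 44.95 + 2.49Q.
Set SMC = demand: 44.95 + 2.49Q = 78.70 - 4.22Q → Q* = 5.0298.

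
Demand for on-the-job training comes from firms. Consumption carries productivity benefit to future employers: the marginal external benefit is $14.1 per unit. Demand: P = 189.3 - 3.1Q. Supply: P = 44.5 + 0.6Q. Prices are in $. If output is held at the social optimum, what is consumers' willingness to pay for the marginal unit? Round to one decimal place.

Social marginal benefit = demand + MEB = 203.4 - 3.1Q.
Set SMB = MC: 203.4 - 3.1Q = 44.5 + 0.6Q → Q* = 42.9459.
Consumer price on the demand curve at Q*: 189.3 − 3.1×42.9459 = 56.1677.

P = $56.2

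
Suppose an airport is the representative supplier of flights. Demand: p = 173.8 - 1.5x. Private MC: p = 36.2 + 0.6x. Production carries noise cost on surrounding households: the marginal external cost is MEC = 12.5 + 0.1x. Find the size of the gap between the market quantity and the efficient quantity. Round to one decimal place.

Market equilibrium (private): 36.2 + 0.6x = 173.8 - 1.5x → x_m = 65.5238.
Social marginal cost = private MC + MEC = 48.7 + 0.7x.
Set SMC = demand: 48.7 + 0.7x = 173.8 - 1.5x → x* = 56.8636.
Gap = |65.5238 − 56.8636| = 8.6602.

8.7 units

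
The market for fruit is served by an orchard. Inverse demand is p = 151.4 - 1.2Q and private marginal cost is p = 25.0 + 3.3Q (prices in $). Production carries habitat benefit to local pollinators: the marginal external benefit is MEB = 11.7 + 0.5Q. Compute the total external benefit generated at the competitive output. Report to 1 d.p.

Market equilibrium (private): 25.0 + 3.3Q = 151.4 - 1.2Q → Q_m = 28.0889.
Total external benefit = ∫₀^{Q_m} (11.7 + 0.5Q) dQ = 11.7×28.0889 + ½×0.5×28.0889² = 525.8867.

$525.9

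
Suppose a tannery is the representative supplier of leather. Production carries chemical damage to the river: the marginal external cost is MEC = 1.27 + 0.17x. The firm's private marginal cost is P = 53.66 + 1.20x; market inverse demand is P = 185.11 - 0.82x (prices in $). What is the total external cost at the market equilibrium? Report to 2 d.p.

$442.59

Market equilibrium (private): 53.66 + 1.20x = 185.11 - 0.82x → x_m = 65.0743.
Total external cost = ∫₀^{x_m} (1.27 + 0.17x) dx = 1.27×65.0743 + ½×0.17×65.0743² = 442.5908.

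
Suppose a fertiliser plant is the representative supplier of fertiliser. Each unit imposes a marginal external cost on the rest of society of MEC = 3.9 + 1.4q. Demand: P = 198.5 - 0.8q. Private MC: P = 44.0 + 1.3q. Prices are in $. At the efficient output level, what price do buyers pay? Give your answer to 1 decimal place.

P = $164.1

Social marginal cost = private MC + MEC = 47.9 + 2.7q.
Set SMC = demand: 47.9 + 2.7q = 198.5 - 0.8q → q* = 43.0286.
Consumer price on the demand curve at q*: 198.5 − 0.8×43.0286 = 164.0771.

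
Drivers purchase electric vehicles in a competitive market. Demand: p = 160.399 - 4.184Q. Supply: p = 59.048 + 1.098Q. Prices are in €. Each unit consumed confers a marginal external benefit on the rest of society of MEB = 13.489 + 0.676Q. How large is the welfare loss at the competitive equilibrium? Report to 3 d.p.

DWL = €76.003

Market equilibrium (private): 59.048 + 1.098Q = 160.399 - 4.184Q → Q_m = 19.1880.
Social marginal benefit = demand + MEB = 173.888 - 3.508Q.
Set SMB = MC: 173.888 - 3.508Q = 59.048 + 1.098Q → Q* = 24.9327.
Height of the DWL triangle at Q_m is SMB(Q_m) − MC(Q_m) = MEB(Q_m) = 26.4601.
DWL = ½ × 5.7447 × 26.4601 = 76.0027.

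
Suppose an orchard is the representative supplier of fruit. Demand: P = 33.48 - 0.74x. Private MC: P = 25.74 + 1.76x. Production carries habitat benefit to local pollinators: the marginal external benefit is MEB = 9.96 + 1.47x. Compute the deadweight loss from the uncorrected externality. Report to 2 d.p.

DWL = 102.22

Market equilibrium (private): 25.74 + 1.76x = 33.48 - 0.74x → x_m = 3.0960.
Social marginal cost = private MC − MEB = 15.78 + 0.29x.
Set SMC = demand: 15.78 + 0.29x = 33.48 - 0.74x → x* = 17.1845.
Height of the DWL triangle at x_m is demand(x_m) − SMC(x_m) = MEB(x_m) = 14.5111.
DWL = ½ × 14.0885 × 14.5111 = 102.2198.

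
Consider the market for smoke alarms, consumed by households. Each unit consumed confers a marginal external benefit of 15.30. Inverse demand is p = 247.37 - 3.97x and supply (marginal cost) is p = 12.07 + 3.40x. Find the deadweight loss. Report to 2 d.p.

DWL = 15.88

Market equilibrium (private): 12.07 + 3.40x = 247.37 - 3.97x → x_m = 31.9267.
Social marginal benefit = demand + MEB = 262.67 - 3.97x.
Set SMB = MC: 262.67 - 3.97x = 12.07 + 3.40x → x* = 34.0027.
Between x* and x_m the wedge SMB − MC runs linearly from 0 to MEB(x_m), so the loss is a triangle.
DWL = ½ × 2.0760 × 15.3000 = 15.8814.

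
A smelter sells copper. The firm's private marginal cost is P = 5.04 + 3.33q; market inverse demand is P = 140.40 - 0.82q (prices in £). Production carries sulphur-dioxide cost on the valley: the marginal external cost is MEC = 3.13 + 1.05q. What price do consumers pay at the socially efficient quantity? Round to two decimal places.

Social marginal cost = private MC + MEC = 8.17 + 4.38q.
Set SMC = demand: 8.17 + 4.38q = 140.40 - 0.82q → q* = 25.4288.
Consumer price on the demand curve at q*: 140.40 − 0.82×25.4288 = 119.5484.

P = £119.55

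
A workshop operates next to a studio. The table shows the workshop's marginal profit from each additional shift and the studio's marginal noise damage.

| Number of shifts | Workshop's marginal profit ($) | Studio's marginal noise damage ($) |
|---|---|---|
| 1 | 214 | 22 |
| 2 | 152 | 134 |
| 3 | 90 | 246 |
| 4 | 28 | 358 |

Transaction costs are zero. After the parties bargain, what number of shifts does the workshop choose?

2

Bargaining reaches the level where marginal profit last exceeds marginal noise damage.
That holds through level 2 (152 ≥ 134) but not at 3 (90 < 246).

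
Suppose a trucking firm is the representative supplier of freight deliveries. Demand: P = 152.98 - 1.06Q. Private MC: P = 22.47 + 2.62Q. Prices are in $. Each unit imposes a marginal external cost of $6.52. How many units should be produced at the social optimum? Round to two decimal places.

Social marginal cost = private MC + MEC = 28.99 + 2.62Q.
Set SMC = demand: 28.99 + 2.62Q = 152.98 - 1.06Q → Q* = 33.6929.

Q* = 33.69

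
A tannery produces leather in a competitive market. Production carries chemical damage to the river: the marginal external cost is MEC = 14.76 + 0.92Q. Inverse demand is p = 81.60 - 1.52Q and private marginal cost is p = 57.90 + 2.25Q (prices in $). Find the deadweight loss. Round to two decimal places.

DWL = $44.99

Market equilibrium (private): 57.90 + 2.25Q = 81.60 - 1.52Q → Q_m = 6.2865.
Social marginal cost = private MC + MEC = 72.66 + 3.17Q.
Set SMC = demand: 72.66 + 3.17Q = 81.60 - 1.52Q → Q* = 1.9062.
The loss is the area between SMC and demand from Q* to Q_m; with linear curves that's a triangle of height MEC(Q_m).
DWL = ½ × 4.3803 × 20.5436 = 44.9936.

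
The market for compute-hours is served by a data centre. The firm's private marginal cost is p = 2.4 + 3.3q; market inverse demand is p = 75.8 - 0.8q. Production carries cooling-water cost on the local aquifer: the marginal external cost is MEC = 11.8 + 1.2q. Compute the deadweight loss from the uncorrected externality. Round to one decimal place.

DWL = 104.5

Market equilibrium (private): 2.4 + 3.3q = 75.8 - 0.8q → q_m = 17.9024.
Social marginal cost = private MC + MEC = 14.2 + 4.5q.
Set SMC = demand: 14.2 + 4.5q = 75.8 - 0.8q → q* = 11.6226.
Between q* and q_m the wedge SMC − demand runs linearly from 0 to MEC(q_m), so the loss is a triangle.
DWL = ½ × 6.2798 × 33.2829 = 104.5050.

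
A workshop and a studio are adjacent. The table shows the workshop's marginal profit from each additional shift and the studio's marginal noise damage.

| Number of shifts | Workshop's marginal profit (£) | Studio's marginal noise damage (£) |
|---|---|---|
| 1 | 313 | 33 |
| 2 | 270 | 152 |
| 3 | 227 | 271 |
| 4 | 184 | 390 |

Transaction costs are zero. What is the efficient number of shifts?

Bargaining reaches the level where marginal profit last exceeds marginal noise damage.
That holds through level 2 (270 ≥ 152) but not at 3 (227 < 271).

2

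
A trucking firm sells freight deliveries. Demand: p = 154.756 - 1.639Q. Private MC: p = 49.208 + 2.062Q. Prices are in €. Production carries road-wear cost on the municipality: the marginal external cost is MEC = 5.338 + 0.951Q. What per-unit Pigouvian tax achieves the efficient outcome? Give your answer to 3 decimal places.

Social marginal cost = private MC + MEC = 54.546 + 3.013Q.
Set SMC = demand: 54.546 + 3.013Q = 154.756 - 1.639Q → Q* = 21.5413.
The Pigouvian tax equals MEC at Q*: 5.338 + 0.951×21.5413 = 25.8238.

tax = €25.824 per unit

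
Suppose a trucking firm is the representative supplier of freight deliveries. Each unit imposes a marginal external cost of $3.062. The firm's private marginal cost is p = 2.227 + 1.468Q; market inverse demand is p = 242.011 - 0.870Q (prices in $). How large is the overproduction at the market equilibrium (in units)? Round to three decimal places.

1.310 units

Market equilibrium (private): 2.227 + 1.468Q = 242.011 - 0.870Q → Q_m = 102.5595.
Social marginal cost = private MC + MEC = 5.289 + 1.468Q.
Set SMC = demand: 5.289 + 1.468Q = 242.011 - 0.870Q → Q* = 101.2498.
Gap = |102.5595 − 101.2498| = 1.3097.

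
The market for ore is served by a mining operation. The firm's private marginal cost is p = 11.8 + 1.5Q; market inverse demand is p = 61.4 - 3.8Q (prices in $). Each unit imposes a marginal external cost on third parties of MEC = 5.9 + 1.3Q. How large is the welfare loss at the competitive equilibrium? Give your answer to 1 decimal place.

Market equilibrium (private): 11.8 + 1.5Q = 61.4 - 3.8Q → Q_m = 9.3585.
Social marginal cost = private MC + MEC = 17.7 + 2.8Q.
Set SMC = demand: 17.7 + 2.8Q = 61.4 - 3.8Q → Q* = 6.6212.
Height of the DWL triangle at Q_m is SMC(Q_m) − demand(Q_m) = MEC(Q_m) = 18.0660.
DWL = ½ × 2.7373 × 18.0660 = 24.7260.

DWL = $24.7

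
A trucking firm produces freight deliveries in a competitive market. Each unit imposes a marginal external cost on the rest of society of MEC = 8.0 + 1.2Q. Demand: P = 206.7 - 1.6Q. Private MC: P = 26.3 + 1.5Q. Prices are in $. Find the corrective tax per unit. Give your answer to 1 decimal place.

Social marginal cost = private MC + MEC = 34.3 + 2.7Q.
Set SMC = demand: 34.3 + 2.7Q = 206.7 - 1.6Q → Q* = 40.0930.
The Pigouvian tax equals MEC at Q*: 8.0 + 1.2×40.0930 = 56.1116.

tax = $56.1 per unit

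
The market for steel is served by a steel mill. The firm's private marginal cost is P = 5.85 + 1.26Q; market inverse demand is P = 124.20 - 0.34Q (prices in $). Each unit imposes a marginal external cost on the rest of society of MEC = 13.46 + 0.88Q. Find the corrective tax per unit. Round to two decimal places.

Social marginal cost = private MC + MEC = 19.31 + 2.14Q.
Set SMC = demand: 19.31 + 2.14Q = 124.20 - 0.34Q → Q* = 42.2944.
The Pigouvian tax equals MEC at Q*: 13.46 + 0.88×42.2944 = 50.6791.

tax = $50.68 per unit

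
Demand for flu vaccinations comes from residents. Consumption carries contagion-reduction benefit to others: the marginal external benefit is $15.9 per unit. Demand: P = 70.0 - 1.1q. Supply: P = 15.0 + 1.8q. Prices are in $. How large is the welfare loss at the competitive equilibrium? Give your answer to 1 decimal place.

Market equilibrium (private): 15.0 + 1.8q = 70.0 - 1.1q → q_m = 18.9655.
Social marginal benefit = demand + MEB = 85.9 - 1.1q.
Set SMB = MC: 85.9 - 1.1q = 15.0 + 1.8q → q* = 24.4483.
The loss is the area between SMB and MC from q* to q_m; with linear curves that's a triangle of height MEB(q_m).
DWL = ½ × 5.4828 × 15.9000 = 43.5883.

DWL = $43.6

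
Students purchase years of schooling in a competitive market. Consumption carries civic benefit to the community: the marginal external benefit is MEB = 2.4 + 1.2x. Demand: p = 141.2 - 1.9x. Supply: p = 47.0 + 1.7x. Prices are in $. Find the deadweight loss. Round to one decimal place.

Market equilibrium (private): 47.0 + 1.7x = 141.2 - 1.9x → x_m = 26.1667.
Social marginal benefit = demand + MEB = 143.6 - 0.7x.
Set SMB = MC: 143.6 - 0.7x = 47.0 + 1.7x → x* = 40.2500.
Height of the DWL triangle at x_m is SMB(x_m) − MC(x_m) = MEB(x_m) = 33.8000.
DWL = ½ × 14.0833 × 33.8000 = 238.0078.

DWL = $238.0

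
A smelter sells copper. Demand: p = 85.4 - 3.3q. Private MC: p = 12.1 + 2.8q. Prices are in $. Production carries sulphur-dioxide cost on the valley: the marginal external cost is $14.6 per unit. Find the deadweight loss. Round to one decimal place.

Market equilibrium (private): 12.1 + 2.8q = 85.4 - 3.3q → q_m = 12.0164.
Social marginal cost = private MC + MEC = 26.7 + 2.8q.
Set SMC = demand: 26.7 + 2.8q = 85.4 - 3.3q → q* = 9.6230.
The loss is the area between SMC and demand from q* to q_m; with linear curves that's a triangle of height MEC(q_m).
DWL = ½ × 2.3934 × 14.6000 = 17.4718.

DWL = $17.5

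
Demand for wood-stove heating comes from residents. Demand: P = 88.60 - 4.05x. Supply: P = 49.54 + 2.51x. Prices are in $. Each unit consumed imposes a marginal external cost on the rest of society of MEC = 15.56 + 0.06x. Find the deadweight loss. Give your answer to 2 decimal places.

Market equilibrium (private): 49.54 + 2.51x = 88.60 - 4.05x → x_m = 5.9543.
Social marginal benefit = demand − MEC = 73.04 - 4.11x.
Set SMB = MC: 73.04 - 4.11x = 49.54 + 2.51x → x* = 3.5498.
Between x* and x_m the wedge MC − SMB runs linearly from 0 to MEC(x_m), so the loss is a triangle.
DWL = ½ × 2.4045 × 15.9173 = 19.1366.

DWL = $19.14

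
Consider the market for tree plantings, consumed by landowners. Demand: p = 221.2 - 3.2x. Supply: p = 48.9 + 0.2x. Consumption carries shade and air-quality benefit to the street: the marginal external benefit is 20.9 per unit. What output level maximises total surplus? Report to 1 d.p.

Social marginal benefit = demand + MEB = 242.1 - 3.2x.
Set SMB = MC: 242.1 - 3.2x = 48.9 + 0.2x → x* = 56.8235.

x* = 56.8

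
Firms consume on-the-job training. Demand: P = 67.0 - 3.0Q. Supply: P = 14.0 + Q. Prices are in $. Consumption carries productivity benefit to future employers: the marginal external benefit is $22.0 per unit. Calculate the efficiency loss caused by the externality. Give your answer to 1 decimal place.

DWL = $60.5

Market equilibrium (private): 14.0 + Q = 67.0 - 3.0Q → Q_m = 13.2500.
Social marginal benefit = demand + MEB = 89.0 - 3.0Q.
Set SMB = MC: 89.0 - 3.0Q = 14.0 + Q → Q* = 18.7500.
The loss is the area between SMB and MC from Q* to Q_m; with linear curves that's a triangle of height MEB(Q_m).
DWL = ½ × 5.5000 × 22.0000 = 60.5000.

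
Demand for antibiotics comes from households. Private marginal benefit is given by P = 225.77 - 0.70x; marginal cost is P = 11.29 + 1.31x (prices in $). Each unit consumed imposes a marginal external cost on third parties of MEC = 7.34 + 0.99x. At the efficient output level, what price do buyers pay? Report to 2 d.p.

Social marginal benefit = demand − MEC = 218.43 - 1.69x.
Set SMB = MC: 218.43 - 1.69x = 11.29 + 1.31x → x* = 69.0467.
Consumer price on the demand curve at x*: 225.77 − 0.70×69.0467 = 177.4373.

P = $177.44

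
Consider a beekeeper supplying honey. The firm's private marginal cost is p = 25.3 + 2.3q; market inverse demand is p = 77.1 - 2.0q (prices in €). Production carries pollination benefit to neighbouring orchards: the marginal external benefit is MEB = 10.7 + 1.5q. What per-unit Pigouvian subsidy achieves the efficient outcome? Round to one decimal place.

Social marginal cost = private MC − MEB = 14.6 + 0.8q.
Set SMC = demand: 14.6 + 0.8q = 77.1 - 2.0q → q* = 22.3214.
The Pigouvian subsidy equals MEB at q*: 10.7 + 1.5×22.3214 = 44.1821.

subsidy = €44.2 per unit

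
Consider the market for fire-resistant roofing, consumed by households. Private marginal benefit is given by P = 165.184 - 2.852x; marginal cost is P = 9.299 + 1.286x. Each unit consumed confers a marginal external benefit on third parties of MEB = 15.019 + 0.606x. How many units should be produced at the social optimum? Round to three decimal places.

Social marginal benefit = demand + MEB = 180.203 - 2.246x.
Set SMB = MC: 180.203 - 2.246x = 9.299 + 1.286x → x* = 48.3873.

x* = 48.387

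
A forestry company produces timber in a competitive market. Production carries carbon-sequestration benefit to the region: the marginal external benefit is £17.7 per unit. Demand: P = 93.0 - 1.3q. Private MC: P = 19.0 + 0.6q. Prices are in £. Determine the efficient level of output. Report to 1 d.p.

q* = 48.3

Social marginal cost = private MC − MEB = 1.3 + 0.6q.
Set SMC = demand: 1.3 + 0.6q = 93.0 - 1.3q → q* = 48.2632.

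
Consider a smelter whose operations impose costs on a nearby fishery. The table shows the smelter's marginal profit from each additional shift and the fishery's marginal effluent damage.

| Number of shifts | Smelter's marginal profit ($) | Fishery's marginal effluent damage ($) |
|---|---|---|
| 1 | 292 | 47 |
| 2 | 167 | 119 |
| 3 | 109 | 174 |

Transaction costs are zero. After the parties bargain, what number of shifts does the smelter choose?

2

Bargaining reaches the level where marginal profit last exceeds marginal effluent damage.
That holds through level 2 (167 ≥ 119) but not at 3 (109 < 174).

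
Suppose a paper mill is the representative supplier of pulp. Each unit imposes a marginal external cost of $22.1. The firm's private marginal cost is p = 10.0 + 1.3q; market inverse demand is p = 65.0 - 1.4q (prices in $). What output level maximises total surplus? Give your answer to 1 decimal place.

Social marginal cost = private MC + MEC = 32.1 + 1.3q.
Set SMC = demand: 32.1 + 1.3q = 65.0 - 1.4q → q* = 12.1852.

q* = 12.2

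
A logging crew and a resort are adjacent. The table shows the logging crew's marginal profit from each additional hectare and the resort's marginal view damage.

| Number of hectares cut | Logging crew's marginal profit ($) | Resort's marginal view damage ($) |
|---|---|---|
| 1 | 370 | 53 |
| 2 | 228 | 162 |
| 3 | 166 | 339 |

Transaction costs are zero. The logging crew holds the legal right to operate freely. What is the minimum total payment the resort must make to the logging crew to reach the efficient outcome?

$166

Left alone the logging crew would choose level 3 (marginal profit stays positive).
Efficient level: k* = 2 (marginal profit ≥ marginal view damage through 2).
The resort must at least cover the logging crew's forgone profit from cutting 3→2: 166 = 166.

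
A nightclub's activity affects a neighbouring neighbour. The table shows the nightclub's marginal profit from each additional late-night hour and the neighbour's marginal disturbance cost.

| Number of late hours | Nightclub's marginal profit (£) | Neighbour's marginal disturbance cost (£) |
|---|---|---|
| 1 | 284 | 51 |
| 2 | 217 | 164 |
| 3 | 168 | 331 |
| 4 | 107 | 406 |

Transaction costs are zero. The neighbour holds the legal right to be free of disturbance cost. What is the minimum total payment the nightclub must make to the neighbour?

Efficient level: marginal profit ≥ marginal disturbance cost through level 2, so k* = 2.
With the neighbour holding the right, the nightclub must at least compensate total damage at k*: 51 + 164 = 215.

£215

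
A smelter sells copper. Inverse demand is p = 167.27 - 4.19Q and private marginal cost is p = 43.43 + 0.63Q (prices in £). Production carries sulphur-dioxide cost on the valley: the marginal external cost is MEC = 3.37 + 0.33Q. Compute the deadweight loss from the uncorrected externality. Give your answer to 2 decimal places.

Market equilibrium (private): 43.43 + 0.63Q = 167.27 - 4.19Q → Q_m = 25.6929.
Social marginal cost = private MC + MEC = 46.80 + 0.96Q.
Set SMC = demand: 46.80 + 0.96Q = 167.27 - 4.19Q → Q* = 23.3922.
Height of the DWL triangle at Q_m is SMC(Q_m) − demand(Q_m) = MEC(Q_m) = 11.8487.
DWL = ½ × 2.3007 × 11.8487 = 13.6302.

DWL = £13.63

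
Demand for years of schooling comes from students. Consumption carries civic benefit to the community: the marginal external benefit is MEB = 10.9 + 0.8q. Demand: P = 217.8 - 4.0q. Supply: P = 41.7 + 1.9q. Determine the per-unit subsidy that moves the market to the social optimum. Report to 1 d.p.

subsidy = 40.2 per unit

Social marginal benefit = demand + MEB = 228.7 - 3.2q.
Set SMB = MC: 228.7 - 3.2q = 41.7 + 1.9q → q* = 36.6667.
The Pigouvian subsidy equals MEB at q*: 10.9 + 0.8×36.6667 = 40.2334.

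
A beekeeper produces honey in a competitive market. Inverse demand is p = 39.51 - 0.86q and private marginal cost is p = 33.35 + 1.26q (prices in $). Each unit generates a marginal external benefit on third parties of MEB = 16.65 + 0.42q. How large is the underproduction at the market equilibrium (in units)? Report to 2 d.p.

Market equilibrium (private): 33.35 + 1.26q = 39.51 - 0.86q → q_m = 2.9057.
Social marginal cost = private MC − MEB = 16.70 + 0.84q.
Set SMC = demand: 16.70 + 0.84q = 39.51 - 0.86q → q* = 13.4176.
Gap = |2.9057 − 13.4176| = 10.5119.

10.51 units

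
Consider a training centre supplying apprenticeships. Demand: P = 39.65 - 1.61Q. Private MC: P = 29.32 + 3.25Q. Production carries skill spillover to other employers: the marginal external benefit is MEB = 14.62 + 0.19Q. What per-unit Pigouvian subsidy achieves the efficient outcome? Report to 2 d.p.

subsidy = 15.64 per unit

Social marginal cost = private MC − MEB = 14.70 + 3.06Q.
Set SMC = demand: 14.70 + 3.06Q = 39.65 - 1.61Q → Q* = 5.3426.
The Pigouvian subsidy equals MEB at Q*: 14.62 + 0.19×5.3426 = 15.6351.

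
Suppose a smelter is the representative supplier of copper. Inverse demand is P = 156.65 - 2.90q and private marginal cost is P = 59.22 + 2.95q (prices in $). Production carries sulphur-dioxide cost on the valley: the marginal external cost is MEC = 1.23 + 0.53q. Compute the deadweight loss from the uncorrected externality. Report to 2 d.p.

Market equilibrium (private): 59.22 + 2.95q = 156.65 - 2.90q → q_m = 16.6547.
Social marginal cost = private MC + MEC = 60.45 + 3.48q.
Set SMC = demand: 60.45 + 3.48q = 156.65 - 2.90q → q* = 15.0784.
Height of the DWL triangle at q_m is SMC(q_m) − demand(q_m) = MEC(q_m) = 10.0570.
DWL = ½ × 1.5763 × 10.0570 = 7.9264.

DWL = $7.93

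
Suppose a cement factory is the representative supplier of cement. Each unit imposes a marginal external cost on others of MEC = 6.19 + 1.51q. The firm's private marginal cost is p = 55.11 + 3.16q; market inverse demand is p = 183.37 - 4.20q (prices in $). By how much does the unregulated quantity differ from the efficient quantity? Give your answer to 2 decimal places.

Market equilibrium (private): 55.11 + 3.16q = 183.37 - 4.20q → q_m = 17.4266.
Social marginal cost = private MC + MEC = 61.30 + 4.67q.
Set SMC = demand: 61.30 + 4.67q = 183.37 - 4.20q → q* = 13.7621.
Gap = |17.4266 − 13.7621| = 3.6645.

3.66 units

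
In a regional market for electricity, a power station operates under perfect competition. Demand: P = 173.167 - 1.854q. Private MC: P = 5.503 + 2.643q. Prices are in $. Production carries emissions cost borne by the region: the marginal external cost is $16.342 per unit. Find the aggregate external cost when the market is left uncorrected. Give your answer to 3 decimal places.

$609.287

Market equilibrium (private): 5.503 + 2.643q = 173.167 - 1.854q → q_m = 37.2835.
Total external cost = MEC × q_m = 16.342 × 37.2835 = 609.2870.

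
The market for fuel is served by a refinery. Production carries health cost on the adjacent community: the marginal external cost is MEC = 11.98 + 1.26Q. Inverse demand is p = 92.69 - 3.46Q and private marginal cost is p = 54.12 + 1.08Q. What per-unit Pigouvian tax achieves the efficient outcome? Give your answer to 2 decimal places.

Social marginal cost = private MC + MEC = 66.10 + 2.34Q.
Set SMC = demand: 66.10 + 2.34Q = 92.69 - 3.46Q → Q* = 4.5845.
The Pigouvian tax equals MEC at Q*: 11.98 + 1.26×4.5845 = 17.7565.

tax = 17.76 per unit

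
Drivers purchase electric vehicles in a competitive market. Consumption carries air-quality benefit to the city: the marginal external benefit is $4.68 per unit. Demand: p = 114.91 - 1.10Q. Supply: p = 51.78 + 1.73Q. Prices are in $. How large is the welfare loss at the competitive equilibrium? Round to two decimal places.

Market equilibrium (private): 51.78 + 1.73Q = 114.91 - 1.10Q → Q_m = 22.3074.
Social marginal benefit = demand + MEB = 119.59 - 1.10Q.
Set SMB = MC: 119.59 - 1.10Q = 51.78 + 1.73Q → Q* = 23.9611.
The loss is the area between SMB and MC from Q* to Q_m; with linear curves that's a triangle of height MEB(Q_m).
DWL = ½ × 1.6537 × 4.6800 = 3.8697.

DWL = $3.87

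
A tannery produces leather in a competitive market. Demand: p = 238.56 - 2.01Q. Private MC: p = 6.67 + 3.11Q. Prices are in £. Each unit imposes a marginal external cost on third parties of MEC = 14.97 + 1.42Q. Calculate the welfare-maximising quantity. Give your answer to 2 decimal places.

Q* = 33.17

Social marginal cost = private MC + MEC = 21.64 + 4.53Q.
Set SMC = demand: 21.64 + 4.53Q = 238.56 - 2.01Q → Q* = 33.1682.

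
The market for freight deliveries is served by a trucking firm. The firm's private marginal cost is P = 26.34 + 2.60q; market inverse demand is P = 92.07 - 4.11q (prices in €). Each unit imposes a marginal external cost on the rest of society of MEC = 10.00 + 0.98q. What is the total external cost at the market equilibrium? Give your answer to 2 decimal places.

Market equilibrium (private): 26.34 + 2.60q = 92.07 - 4.11q → q_m = 9.7958.
Total external cost = ∫₀^{q_m} (10.00 + 0.98q) dq = 10.00×9.7958 + ½×0.98×9.7958² = 144.9773.

€144.98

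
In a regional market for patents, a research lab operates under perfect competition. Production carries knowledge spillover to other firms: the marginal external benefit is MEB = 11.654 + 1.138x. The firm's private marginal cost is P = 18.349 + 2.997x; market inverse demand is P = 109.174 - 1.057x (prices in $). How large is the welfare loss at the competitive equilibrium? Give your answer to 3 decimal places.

DWL = $236.640

Market equilibrium (private): 18.349 + 2.997x = 109.174 - 1.057x → x_m = 22.4038.
Social marginal cost = private MC − MEB = 6.695 + 1.859x.
Set SMC = demand: 6.695 + 1.859x = 109.174 - 1.057x → x* = 35.1437.
Height of the DWL triangle at x_m is demand(x_m) − SMC(x_m) = MEB(x_m) = 37.1495.
DWL = ½ × 12.7399 × 37.1495 = 236.6405.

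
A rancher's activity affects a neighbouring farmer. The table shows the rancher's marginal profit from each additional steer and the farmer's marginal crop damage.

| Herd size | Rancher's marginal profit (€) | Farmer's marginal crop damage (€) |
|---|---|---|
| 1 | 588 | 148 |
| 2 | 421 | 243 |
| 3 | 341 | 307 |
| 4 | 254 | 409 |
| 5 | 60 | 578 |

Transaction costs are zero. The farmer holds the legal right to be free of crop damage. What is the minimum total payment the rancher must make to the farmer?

€698

Efficient level: marginal profit ≥ marginal crop damage through level 3, so k* = 3.
With the farmer holding the right, the rancher must at least compensate total damage at k*: 148 + 243 + 307 = 698.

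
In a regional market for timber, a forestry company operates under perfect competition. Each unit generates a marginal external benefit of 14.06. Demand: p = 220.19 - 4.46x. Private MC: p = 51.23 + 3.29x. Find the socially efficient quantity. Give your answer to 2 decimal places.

Social marginal cost = private MC − MEB = 37.17 + 3.29x.
Set SMC = demand: 37.17 + 3.29x = 220.19 - 4.46x → x* = 23.6155.

x* = 23.62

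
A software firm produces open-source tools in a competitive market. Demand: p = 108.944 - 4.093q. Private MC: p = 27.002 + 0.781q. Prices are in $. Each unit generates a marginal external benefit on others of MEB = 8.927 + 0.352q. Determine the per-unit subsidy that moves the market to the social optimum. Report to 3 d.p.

Social marginal cost = private MC − MEB = 18.075 + 0.429q.
Set SMC = demand: 18.075 + 0.429q = 108.944 - 4.093q → q* = 20.0949.
The Pigouvian subsidy equals MEB at q*: 8.927 + 0.352×20.0949 = 16.0004.

subsidy = $16.000 per unit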